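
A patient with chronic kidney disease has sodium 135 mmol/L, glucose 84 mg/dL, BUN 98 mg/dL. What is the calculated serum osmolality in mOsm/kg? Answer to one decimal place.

Calculated osmolality = 2·Na + glucose/18 + BUN/2.8
= 2·135 + 84/18 + 98/2.8
= 270 + 4.67 + 35
= 309.67 mOsm/kg

309.7 mOsm/kg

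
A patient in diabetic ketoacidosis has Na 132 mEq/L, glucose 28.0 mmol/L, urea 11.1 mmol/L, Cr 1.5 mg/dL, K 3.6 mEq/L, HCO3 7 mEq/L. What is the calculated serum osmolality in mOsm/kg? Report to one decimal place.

303.1 mOsm/kg

Calculated osmolality = 2·Na + glucose + urea
= 2·132 + 28 + 11.1
= 264 + 28 + 11.10
= 303.1 mOsm/kg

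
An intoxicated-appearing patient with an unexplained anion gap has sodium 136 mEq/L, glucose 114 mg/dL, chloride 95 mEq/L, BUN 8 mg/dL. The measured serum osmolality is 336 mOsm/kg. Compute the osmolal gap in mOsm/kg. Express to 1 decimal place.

Calculated osmolality = 2·Na + glucose/18 + BUN/2.8
= 2·136 + 114/18 + 8/2.8
= 272 + 6.33 + 2.86
= 281.19 mOsm/kg ≈ 281.2 mOsm/kg
Osmolar gap = measured − calculated = 336 − 281.2 = 54.8 mOsm/kg

54.8 mOsm/kg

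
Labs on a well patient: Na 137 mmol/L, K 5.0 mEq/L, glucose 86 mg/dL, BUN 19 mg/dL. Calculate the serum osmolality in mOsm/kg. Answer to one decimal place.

Calculated osmolality = 2·Na + glucose/18 + BUN/2.8
= 2·137 + 86/18 + 19/2.8
= 274 + 4.78 + 6.79
= 285.57 mOsm/kg

285.6 mOsm/kg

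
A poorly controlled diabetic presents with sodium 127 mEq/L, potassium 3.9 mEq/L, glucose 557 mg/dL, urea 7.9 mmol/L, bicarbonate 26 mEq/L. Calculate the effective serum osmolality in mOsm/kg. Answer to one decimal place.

Effective osmolality excludes urea (freely permeant across cell membranes):
2·Na + glucose/18
= 2·127 + 557/18
= 254 + 30.94
= 284.94 mOsm/kg

284.9 mOsm/kg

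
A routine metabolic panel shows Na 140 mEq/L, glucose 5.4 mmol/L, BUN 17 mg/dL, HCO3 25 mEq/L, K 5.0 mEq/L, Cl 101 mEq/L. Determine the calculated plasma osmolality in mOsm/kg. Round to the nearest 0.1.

Calculated osmolality = 2·Na + glucose + BUN/2.8
= 2·140 + 5.4 + 17/2.8
= 280 + 5.40 + 6.07
= 291.47 mOsm/kg

291.5 mOsm/kg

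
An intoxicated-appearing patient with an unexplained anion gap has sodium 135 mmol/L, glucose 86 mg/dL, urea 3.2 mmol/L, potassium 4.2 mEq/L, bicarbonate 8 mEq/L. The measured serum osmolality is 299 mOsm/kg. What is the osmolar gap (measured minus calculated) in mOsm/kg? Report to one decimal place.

Calculated osmolality = 2·Na + glucose/18 + urea
= 2·135 + 86/18 + 3.2
= 270 + 4.78 + 3.20
= 277.98 mOsm/kg ≈ 278.0 mOsm/kg
Osmolar gap = measured − calculated = 299 − 278.0 = 21.0 mOsm/kg

21.0 mOsm/kg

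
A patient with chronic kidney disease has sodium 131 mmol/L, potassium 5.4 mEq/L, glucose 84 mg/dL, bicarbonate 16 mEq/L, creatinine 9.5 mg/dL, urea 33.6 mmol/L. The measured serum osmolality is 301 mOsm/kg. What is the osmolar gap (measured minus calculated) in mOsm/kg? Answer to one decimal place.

Calculated osmolality = 2·Na + glucose/18 + urea
= 2·131 + 84/18 + 33.6
= 262 + 4.67 + 33.60
= 300.27 mOsm/kg ≈ 300.3 mOsm/kg
Osmolar gap = measured − calculated = 301 − 300.3 = 0.7 mOsm/kg

0.7 mOsm/kg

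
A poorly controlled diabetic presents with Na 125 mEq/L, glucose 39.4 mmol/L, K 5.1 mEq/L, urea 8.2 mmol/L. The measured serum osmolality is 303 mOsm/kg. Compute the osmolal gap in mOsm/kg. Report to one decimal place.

5.4 mOsm/kg

Calculated osmolality = 2·Na + glucose + urea
= 2·125 + 39.4 + 8.2
= 250 + 39.40 + 8.20
= 297.6 mOsm/kg ≈ 297.6 mOsm/kg
Osmolar gap = measured − calculated = 303 − 297.6 = 5.4 mOsm/kg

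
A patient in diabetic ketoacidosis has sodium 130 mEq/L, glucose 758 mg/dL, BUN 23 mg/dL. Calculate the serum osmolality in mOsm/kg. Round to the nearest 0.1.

Calculated osmolality = 2·Na + glucose/18 + BUN/2.8
= 2·130 + 758/18 + 23/2.8
= 260 + 42.11 + 8.21
= 310.32 mOsm/kg

310.3 mOsm/kg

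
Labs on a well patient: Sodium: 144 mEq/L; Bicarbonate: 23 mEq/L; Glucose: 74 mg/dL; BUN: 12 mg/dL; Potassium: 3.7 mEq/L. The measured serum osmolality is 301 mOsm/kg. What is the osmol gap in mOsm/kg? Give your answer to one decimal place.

Calculated osmolality = 2·Na + glucose/18 + BUN/2.8
= 2·144 + 74/18 + 12/2.8
= 288 + 4.11 + 4.29
= 296.4 mOsm/kg ≈ 296.4 mOsm/kg
Osmolar gap = measured − calculated = 301 − 296.4 = 4.6 mOsm/kg

4.6 mOsm/kg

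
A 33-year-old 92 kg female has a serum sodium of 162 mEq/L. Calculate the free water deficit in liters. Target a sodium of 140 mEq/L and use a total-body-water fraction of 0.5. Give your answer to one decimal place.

TBW = 0.5 · 92 = 46 L
Free water deficit = TBW · (Na/140 − 1)
= 46 · (162/140 − 1)
= 46 · 0.1571
= 7.23 L

7.2 L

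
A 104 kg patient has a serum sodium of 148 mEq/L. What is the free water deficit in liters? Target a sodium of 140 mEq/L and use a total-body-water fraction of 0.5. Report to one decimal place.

3.0 L

TBW = 0.5 · 104 = 52 L
Free water deficit = TBW · (Na/140 − 1)
= 52 · (148/140 − 1)
= 52 · 0.0571
= 2.97 L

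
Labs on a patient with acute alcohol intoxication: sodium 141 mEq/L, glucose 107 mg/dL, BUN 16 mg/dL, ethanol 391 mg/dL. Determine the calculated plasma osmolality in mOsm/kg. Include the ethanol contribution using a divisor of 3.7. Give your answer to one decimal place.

399.3 mOsm/kg

Calculated osmolality = 2·Na + glucose/18 + BUN/2.8 + ethanol/3.7
= 2·141 + 107/18 + 16/2.8 + 391/3.7
= 282 + 5.94 + 5.71 + 105.68
= 399.33 mOsm/kg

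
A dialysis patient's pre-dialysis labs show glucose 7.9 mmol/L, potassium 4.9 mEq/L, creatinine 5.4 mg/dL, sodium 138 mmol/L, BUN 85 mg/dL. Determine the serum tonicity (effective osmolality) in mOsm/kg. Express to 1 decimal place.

Effective osmolality excludes urea (freely permeant across cell membranes):
2·Na + glucose
= 2·138 + 7.9
= 276 + 7.9
= 283.9 mOsm/kg

283.9 mOsm/kg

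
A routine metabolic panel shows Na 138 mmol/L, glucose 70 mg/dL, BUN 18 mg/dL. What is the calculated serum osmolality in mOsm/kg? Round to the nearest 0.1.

Calculated osmolality = 2·Na + glucose/18 + BUN/2.8
= 2·138 + 70/18 + 18/2.8
= 276 + 3.89 + 6.43
= 286.32 mOsm/kg

286.3 mOsm/kg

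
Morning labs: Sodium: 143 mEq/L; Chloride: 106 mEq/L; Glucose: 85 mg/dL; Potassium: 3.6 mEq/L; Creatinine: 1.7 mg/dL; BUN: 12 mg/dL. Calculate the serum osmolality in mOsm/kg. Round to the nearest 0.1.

Calculated osmolality = 2·Na + glucose/18 + BUN/2.8
= 2·143 + 85/18 + 12/2.8
= 286 + 4.72 + 4.29
= 295.01 mOsm/kg

295.0 mOsm/kg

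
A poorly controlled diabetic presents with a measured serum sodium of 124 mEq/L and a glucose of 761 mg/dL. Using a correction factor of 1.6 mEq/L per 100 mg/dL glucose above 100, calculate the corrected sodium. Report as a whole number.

Corrected Na = measured Na + 1.6 · (glucose − 100)/100
= 124 + 1.6 · (761 − 100)/100
= 124 + 10.6
= 134.6 mEq/L

135 mEq/L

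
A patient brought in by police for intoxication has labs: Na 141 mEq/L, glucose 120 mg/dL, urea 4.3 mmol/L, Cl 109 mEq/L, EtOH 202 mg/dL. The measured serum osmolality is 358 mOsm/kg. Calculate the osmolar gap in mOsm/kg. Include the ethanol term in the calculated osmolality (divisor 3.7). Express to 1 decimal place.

Calculated osmolality = 2·Na + glucose/18 + urea + ethanol/3.7
= 2·141 + 120/18 + 4.3 + 202/3.7
= 282 + 6.67 + 4.30 + 54.59
= 347.56 mOsm/kg ≈ 347.6 mOsm/kg
Osmolar gap = measured − calculated = 358 − 347.6 = 10.4 mOsm/kg

10.4 mOsm/kg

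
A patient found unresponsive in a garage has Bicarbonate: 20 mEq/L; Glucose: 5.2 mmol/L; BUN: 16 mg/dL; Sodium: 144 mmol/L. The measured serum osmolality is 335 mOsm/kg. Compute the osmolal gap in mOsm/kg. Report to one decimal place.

36.1 mOsm/kg

Calculated osmolality = 2·Na + glucose + BUN/2.8
= 2·144 + 5.2 + 16/2.8
= 288 + 5.20 + 5.71
= 298.91 mOsm/kg ≈ 298.9 mOsm/kg
Osmolar gap = measured − calculated = 335 − 298.9 = 36.1 mOsm/kg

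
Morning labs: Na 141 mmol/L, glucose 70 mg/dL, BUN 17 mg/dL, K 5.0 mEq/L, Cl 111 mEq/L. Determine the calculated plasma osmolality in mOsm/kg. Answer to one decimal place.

292.0 mOsm/kg

Calculated osmolality = 2·Na + glucose/18 + BUN/2.8
= 2·141 + 70/18 + 17/2.8
= 282 + 3.89 + 6.07
= 291.96 mOsm/kg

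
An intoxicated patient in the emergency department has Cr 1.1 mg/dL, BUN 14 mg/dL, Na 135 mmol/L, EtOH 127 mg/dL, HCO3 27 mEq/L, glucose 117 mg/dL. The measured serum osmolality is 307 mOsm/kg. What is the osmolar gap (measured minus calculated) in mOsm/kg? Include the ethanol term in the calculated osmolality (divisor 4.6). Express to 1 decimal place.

Calculated osmolality = 2·Na + glucose/18 + BUN/2.8 + ethanol/4.6
= 2·135 + 117/18 + 14/2.8 + 127/4.6
= 270 + 6.50 + 5 + 27.61
= 309.11 mOsm/kg ≈ 309.1 mOsm/kg
Osmolar gap = measured − calculated = 307 − 309.1 = -2.1 mOsm/kg

-2.1 mOsm/kg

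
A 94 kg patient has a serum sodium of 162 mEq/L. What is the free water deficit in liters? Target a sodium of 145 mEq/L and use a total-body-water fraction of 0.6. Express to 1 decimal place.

TBW = 0.6 · 94 = 56.4 L
Free water deficit = TBW · (Na/145 − 1)
= 56.4 · (162/145 − 1)
= 56.4 · 0.1172
= 6.61 L

6.6 L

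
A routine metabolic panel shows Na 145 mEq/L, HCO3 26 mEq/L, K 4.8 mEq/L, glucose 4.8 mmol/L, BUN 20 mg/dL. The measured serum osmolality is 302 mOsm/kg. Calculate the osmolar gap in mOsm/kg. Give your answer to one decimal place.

Calculated osmolality = 2·Na + glucose + BUN/2.8
= 2·145 + 4.8 + 20/2.8
= 290 + 4.80 + 7.14
= 301.94 mOsm/kg ≈ 301.9 mOsm/kg
Osmolar gap = measured − calculated = 302 − 301.9 = 0.1 mOsm/kg

0.1 mOsm/kg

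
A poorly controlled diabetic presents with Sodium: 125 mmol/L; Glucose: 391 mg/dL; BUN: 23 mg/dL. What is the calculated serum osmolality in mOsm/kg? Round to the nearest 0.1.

Calculated osmolality = 2·Na + glucose/18 + BUN/2.8
= 2·125 + 391/18 + 23/2.8
= 250 + 21.72 + 8.21
= 279.93 mOsm/kg

279.9 mOsm/kg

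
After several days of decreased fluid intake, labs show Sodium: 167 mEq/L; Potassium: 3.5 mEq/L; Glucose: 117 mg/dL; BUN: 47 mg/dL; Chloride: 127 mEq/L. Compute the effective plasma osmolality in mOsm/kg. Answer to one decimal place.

340.5 mOsm/kg

Effective osmolality excludes urea (freely permeant across cell membranes):
2·Na + glucose/18
= 2·167 + 117/18
= 334 + 6.5
= 340.5 mOsm/kg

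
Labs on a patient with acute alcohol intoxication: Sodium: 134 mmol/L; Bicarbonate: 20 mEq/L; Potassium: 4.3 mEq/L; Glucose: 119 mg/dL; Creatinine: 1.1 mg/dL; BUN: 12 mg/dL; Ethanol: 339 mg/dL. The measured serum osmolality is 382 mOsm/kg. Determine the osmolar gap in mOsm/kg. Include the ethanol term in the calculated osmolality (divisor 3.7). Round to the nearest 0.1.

Calculated osmolality = 2·Na + glucose/18 + BUN/2.8 + ethanol/3.7
= 2·134 + 119/18 + 12/2.8 + 339/3.7
= 268 + 6.61 + 4.29 + 91.62
= 370.52 mOsm/kg ≈ 370.5 mOsm/kg
Osmolar gap = measured − calculated = 382 − 370.5 = 11.5 mOsm/kg

11.5 mOsm/kg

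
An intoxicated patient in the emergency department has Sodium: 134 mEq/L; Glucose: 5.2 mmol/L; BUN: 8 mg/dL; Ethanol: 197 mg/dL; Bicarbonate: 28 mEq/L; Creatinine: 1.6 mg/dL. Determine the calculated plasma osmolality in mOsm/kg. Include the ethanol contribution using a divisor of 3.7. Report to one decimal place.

329.3 mOsm/kg

Calculated osmolality = 2·Na + glucose + BUN/2.8 + ethanol/3.7
= 2·134 + 5.2 + 8/2.8 + 197/3.7
= 268 + 5.20 + 2.86 + 53.24
= 329.3 mOsm/kg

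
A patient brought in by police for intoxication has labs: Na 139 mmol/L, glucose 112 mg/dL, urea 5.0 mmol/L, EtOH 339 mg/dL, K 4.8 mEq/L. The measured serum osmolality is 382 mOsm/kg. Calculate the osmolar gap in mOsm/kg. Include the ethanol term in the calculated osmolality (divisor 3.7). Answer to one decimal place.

Calculated osmolality = 2·Na + glucose/18 + urea + ethanol/3.7
= 2·139 + 112/18 + 5 + 339/3.7
= 278 + 6.22 + 5 + 91.62
= 380.84 mOsm/kg ≈ 380.8 mOsm/kg
Osmolar gap = measured − calculated = 382 − 380.8 = 1.2 mOsm/kg

1.2 mOsm/kg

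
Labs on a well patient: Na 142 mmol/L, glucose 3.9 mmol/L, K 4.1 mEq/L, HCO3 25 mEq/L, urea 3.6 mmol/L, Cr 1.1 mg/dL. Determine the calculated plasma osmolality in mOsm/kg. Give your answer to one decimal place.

Calculated osmolality = 2·Na + glucose + urea
= 2·142 + 3.9 + 3.6
= 284 + 3.90 + 3.60
= 291.5 mOsm/kg

291.5 mOsm/kg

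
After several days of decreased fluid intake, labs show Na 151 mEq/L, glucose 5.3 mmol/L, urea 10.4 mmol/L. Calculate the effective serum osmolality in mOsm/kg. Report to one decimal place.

307.3 mOsm/kg

Effective osmolality excludes urea (freely permeant across cell membranes):
2·Na + glucose
= 2·151 + 5.3
= 302 + 5.3
= 307.3 mOsm/kg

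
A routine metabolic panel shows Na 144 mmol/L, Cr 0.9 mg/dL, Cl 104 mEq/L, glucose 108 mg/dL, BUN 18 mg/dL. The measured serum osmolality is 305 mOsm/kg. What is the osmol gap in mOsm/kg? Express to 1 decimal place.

4.6 mOsm/kg

Calculated osmolality = 2·Na + glucose/18 + BUN/2.8
= 2·144 + 108/18 + 18/2.8
= 288 + 6 + 6.43
= 300.43 mOsm/kg ≈ 300.4 mOsm/kg
Osmolar gap = measured − calculated = 305 − 300.4 = 4.6 mOsm/kg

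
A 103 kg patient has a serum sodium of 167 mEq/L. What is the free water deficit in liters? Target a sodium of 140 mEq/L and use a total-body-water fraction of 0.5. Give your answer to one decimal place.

9.9 L

TBW = 0.5 · 103 = 51.5 L
Free water deficit = TBW · (Na/140 − 1)
= 51.5 · (167/140 − 1)
= 51.5 · 0.1929
= 9.93 L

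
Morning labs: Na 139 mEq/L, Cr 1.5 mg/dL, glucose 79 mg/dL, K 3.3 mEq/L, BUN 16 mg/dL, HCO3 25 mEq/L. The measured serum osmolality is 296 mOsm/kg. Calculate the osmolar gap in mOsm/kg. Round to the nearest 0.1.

Calculated osmolality = 2·Na + glucose/18 + BUN/2.8
= 2·139 + 79/18 + 16/2.8
= 278 + 4.39 + 5.71
= 288.1 mOsm/kg ≈ 288.1 mOsm/kg
Osmolar gap = measured − calculated = 296 − 288.1 = 7.9 mOsm/kg

7.9 mOsm/kg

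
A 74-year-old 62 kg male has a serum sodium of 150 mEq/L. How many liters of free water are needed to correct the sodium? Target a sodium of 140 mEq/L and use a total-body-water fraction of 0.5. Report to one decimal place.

2.2 L

TBW = 0.5 · 62 = 31 L
Free water deficit = TBW · (Na/140 − 1)
= 31 · (150/140 − 1)
= 31 · 0.0714
= 2.21 L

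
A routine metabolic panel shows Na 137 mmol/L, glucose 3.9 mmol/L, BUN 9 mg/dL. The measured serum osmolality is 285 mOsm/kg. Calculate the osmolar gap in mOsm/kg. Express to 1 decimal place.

3.9 mOsm/kg

Calculated osmolality = 2·Na + glucose + BUN/2.8
= 2·137 + 3.9 + 9/2.8
= 274 + 3.90 + 3.21
= 281.11 mOsm/kg ≈ 281.1 mOsm/kg
Osmolar gap = measured − calculated = 285 − 281.1 = 3.9 mOsm/kg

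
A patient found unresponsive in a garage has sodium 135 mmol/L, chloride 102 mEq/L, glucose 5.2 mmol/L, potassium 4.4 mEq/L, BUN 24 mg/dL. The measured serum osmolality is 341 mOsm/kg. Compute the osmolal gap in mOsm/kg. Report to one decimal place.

Calculated osmolality = 2·Na + glucose + BUN/2.8
= 2·135 + 5.2 + 24/2.8
= 270 + 5.20 + 8.57
= 283.77 mOsm/kg ≈ 283.8 mOsm/kg
Osmolar gap = measured − calculated = 341 − 283.8 = 57.2 mOsm/kg

57.2 mOsm/kg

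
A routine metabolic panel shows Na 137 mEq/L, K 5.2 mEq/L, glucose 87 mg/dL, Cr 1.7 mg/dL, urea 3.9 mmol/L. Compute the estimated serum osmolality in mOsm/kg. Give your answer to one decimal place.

282.7 mOsm/kg

Calculated osmolality = 2·Na + glucose/18 + urea
= 2·137 + 87/18 + 3.9
= 274 + 4.83 + 3.90
= 282.73 mOsm/kg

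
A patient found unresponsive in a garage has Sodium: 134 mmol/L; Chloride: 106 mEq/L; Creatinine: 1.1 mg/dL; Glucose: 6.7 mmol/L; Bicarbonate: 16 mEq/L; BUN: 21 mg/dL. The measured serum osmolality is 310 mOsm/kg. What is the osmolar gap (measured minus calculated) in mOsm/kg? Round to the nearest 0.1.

27.8 mOsm/kg

Calculated osmolality = 2·Na + glucose + BUN/2.8
= 2·134 + 6.7 + 21/2.8
= 268 + 6.70 + 7.50
= 282.2 mOsm/kg ≈ 282.2 mOsm/kg
Osmolar gap = measured − calculated = 310 − 282.2 = 27.8 mOsm/kg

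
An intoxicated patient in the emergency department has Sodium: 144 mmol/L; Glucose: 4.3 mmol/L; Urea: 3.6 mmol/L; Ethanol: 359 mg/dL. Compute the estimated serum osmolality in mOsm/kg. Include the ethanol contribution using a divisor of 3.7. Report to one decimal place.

392.9 mOsm/kg

Calculated osmolality = 2·Na + glucose + urea + ethanol/3.7
= 2·144 + 4.3 + 3.6 + 359/3.7
= 288 + 4.30 + 3.60 + 97.03
= 392.93 mOsm/kg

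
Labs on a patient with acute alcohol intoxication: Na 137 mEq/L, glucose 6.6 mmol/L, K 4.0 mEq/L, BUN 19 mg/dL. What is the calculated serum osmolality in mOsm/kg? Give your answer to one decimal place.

287.4 mOsm/kg

Calculated osmolality = 2·Na + glucose + BUN/2.8
= 2·137 + 6.6 + 19/2.8
= 274 + 6.60 + 6.79
= 287.39 mOsm/kg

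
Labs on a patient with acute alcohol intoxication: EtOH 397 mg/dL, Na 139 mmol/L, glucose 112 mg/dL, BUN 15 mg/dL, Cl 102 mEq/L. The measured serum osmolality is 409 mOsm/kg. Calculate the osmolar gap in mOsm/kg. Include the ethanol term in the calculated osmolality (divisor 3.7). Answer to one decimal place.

Calculated osmolality = 2·Na + glucose/18 + BUN/2.8 + ethanol/3.7
= 2·139 + 112/18 + 15/2.8 + 397/3.7
= 278 + 6.22 + 5.36 + 107.30
= 396.88 mOsm/kg ≈ 396.9 mOsm/kg
Osmolar gap = measured − calculated = 409 − 396.9 = 12.1 mOsm/kg

12.1 mOsm/kg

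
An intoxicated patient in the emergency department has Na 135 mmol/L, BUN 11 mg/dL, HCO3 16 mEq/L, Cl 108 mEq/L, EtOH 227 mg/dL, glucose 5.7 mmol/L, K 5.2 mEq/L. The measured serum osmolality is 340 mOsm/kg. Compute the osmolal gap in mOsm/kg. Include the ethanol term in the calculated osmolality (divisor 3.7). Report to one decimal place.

-1.0 mOsm/kg

Calculated osmolality = 2·Na + glucose + BUN/2.8 + ethanol/3.7
= 2·135 + 5.7 + 11/2.8 + 227/3.7
= 270 + 5.70 + 3.93 + 61.35
= 340.98 mOsm/kg ≈ 341.0 mOsm/kg
Osmolar gap = measured − calculated = 340 − 341.0 = -1.0 mOsm/kg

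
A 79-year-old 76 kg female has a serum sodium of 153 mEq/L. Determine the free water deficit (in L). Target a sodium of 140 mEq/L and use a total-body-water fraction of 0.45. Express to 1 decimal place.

TBW = 0.45 · 76 = 34.2 L
Free water deficit = TBW · (Na/140 − 1)
= 34.2 · (153/140 − 1)
= 34.2 · 0.0929
= 3.18 L

3.2 L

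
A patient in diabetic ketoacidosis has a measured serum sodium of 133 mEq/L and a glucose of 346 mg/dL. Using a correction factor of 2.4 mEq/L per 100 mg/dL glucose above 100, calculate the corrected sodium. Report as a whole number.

Corrected Na = measured Na + 2.4 · (glucose − 100)/100
= 133 + 2.4 · (346 − 100)/100
= 133 + 5.9
= 138.9 mEq/L

139 mEq/L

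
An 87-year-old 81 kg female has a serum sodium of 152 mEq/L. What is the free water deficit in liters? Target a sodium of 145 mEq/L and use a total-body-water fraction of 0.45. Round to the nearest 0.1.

TBW = 0.45 · 81 = 36.45 L
Free water deficit = TBW · (Na/145 − 1)
= 36.45 · (152/145 − 1)
= 36.45 · 0.0483
= 1.76 L

1.8 L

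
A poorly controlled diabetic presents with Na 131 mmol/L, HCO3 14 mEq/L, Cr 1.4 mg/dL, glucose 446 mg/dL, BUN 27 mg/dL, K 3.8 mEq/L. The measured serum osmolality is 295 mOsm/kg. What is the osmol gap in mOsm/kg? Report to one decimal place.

-1.4 mOsm/kg

Calculated osmolality = 2·Na + glucose/18 + BUN/2.8
= 2·131 + 446/18 + 27/2.8
= 262 + 24.78 + 9.64
= 296.42 mOsm/kg ≈ 296.4 mOsm/kg
Osmolar gap = measured − calculated = 295 − 296.4 = -1.4 mOsm/kg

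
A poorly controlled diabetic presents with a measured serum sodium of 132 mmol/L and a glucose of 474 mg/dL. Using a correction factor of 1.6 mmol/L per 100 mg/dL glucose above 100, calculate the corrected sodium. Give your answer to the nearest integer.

Corrected Na = measured Na + 1.6 · (glucose − 100)/100
= 132 + 1.6 · (474 − 100)/100
= 132 + 6
= 138 mmol/L

138 mmol/L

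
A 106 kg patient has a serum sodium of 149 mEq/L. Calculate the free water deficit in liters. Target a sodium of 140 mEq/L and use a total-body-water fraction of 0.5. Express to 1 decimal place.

TBW = 0.5 · 106 = 53 L
Free water deficit = TBW · (Na/140 − 1)
= 53 · (149/140 − 1)
= 53 · 0.0643
= 3.41 L

3.4 L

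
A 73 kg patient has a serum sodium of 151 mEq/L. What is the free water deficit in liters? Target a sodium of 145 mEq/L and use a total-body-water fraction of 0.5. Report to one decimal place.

1.5 L

TBW = 0.5 · 73 = 36.5 L
Free water deficit = TBW · (Na/145 − 1)
= 36.5 · (151/145 − 1)
= 36.5 · 0.0414
= 1.51 L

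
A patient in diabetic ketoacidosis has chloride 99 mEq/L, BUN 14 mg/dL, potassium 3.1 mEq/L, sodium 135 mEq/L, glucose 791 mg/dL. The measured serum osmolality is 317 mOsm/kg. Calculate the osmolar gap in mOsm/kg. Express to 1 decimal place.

-1.9 mOsm/kg

Calculated osmolality = 2·Na + glucose/18 + BUN/2.8
= 2·135 + 791/18 + 14/2.8
= 270 + 43.94 + 5
= 318.94 mOsm/kg ≈ 318.9 mOsm/kg
Osmolar gap = measured − calculated = 317 − 318.9 = -1.9 mOsm/kg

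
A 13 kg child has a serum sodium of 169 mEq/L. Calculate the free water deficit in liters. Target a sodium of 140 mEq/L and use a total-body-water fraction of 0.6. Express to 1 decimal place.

TBW = 0.6 · 13 = 7.8 L
Free water deficit = TBW · (Na/140 − 1)
= 7.8 · (169/140 − 1)
= 7.8 · 0.2071
= 1.62 L

1.6 L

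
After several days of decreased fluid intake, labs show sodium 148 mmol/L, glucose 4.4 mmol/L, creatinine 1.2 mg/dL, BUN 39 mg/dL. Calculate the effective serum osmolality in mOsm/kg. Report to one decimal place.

Effective osmolality excludes urea (freely permeant across cell membranes):
2·Na + glucose
= 2·148 + 4.4
= 296 + 4.4
= 300.4 mOsm/kg

300.4 mOsm/kg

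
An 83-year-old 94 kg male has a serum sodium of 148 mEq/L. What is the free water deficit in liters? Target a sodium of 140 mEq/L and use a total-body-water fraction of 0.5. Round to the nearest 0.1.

TBW = 0.5 · 94 = 47 L
Free water deficit = TBW · (Na/140 − 1)
= 47 · (148/140 − 1)
= 47 · 0.0571
= 2.68 L

2.7 L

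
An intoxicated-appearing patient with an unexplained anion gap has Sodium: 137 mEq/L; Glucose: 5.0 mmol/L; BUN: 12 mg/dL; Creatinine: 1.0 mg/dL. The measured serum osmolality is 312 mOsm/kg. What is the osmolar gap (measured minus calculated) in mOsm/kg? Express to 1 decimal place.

28.7 mOsm/kg

Calculated osmolality = 2·Na + glucose + BUN/2.8
= 2·137 + 5 + 12/2.8
= 274 + 5 + 4.29
= 283.29 mOsm/kg ≈ 283.3 mOsm/kg
Osmolar gap = measured − calculated = 312 − 283.3 = 28.7 mOsm/kg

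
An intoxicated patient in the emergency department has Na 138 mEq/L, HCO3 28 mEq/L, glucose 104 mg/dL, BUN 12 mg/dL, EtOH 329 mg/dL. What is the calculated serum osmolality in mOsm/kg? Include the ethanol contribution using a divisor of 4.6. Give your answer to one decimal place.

Calculated osmolality = 2·Na + glucose/18 + BUN/2.8 + ethanol/4.6
= 2·138 + 104/18 + 12/2.8 + 329/4.6
= 276 + 5.78 + 4.29 + 71.52
= 357.59 mOsm/kg

357.6 mOsm/kg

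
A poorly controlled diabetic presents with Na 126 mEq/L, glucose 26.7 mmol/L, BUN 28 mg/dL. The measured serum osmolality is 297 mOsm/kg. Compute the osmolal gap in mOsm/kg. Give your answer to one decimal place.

Calculated osmolality = 2·Na + glucose + BUN/2.8
= 2·126 + 26.7 + 28/2.8
= 252 + 26.70 + 10
= 288.7 mOsm/kg ≈ 288.7 mOsm/kg
Osmolar gap = measured − calculated = 297 − 288.7 = 8.3 mOsm/kg

8.3 mOsm/kg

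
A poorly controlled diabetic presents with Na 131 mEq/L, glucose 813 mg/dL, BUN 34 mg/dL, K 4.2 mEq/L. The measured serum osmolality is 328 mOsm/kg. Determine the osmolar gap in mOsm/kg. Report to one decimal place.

8.7 mOsm/kg

Calculated osmolality = 2·Na + glucose/18 + BUN/2.8
= 2·131 + 813/18 + 34/2.8
= 262 + 45.17 + 12.14
= 319.31 mOsm/kg ≈ 319.3 mOsm/kg
Osmolar gap = measured − calculated = 328 − 319.3 = 8.7 mOsm/kg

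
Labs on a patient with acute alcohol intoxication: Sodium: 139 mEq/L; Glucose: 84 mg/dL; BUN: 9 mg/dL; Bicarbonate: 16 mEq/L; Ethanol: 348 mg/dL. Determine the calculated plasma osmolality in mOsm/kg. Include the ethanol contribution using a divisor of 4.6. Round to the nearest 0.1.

361.5 mOsm/kg

Calculated osmolality = 2·Na + glucose/18 + BUN/2.8 + ethanol/4.6
= 2·139 + 84/18 + 9/2.8 + 348/4.6
= 278 + 4.67 + 3.21 + 75.65
= 361.53 mOsm/kg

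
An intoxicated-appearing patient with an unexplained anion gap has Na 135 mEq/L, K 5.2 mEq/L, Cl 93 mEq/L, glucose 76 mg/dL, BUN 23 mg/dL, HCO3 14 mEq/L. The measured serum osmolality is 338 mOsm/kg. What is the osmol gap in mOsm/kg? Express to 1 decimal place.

Calculated osmolality = 2·Na + glucose/18 + BUN/2.8
= 2·135 + 76/18 + 23/2.8
= 270 + 4.22 + 8.21
= 282.43 mOsm/kg ≈ 282.4 mOsm/kg
Osmolar gap = measured − calculated = 338 − 282.4 = 55.6 mOsm/kg

55.6 mOsm/kg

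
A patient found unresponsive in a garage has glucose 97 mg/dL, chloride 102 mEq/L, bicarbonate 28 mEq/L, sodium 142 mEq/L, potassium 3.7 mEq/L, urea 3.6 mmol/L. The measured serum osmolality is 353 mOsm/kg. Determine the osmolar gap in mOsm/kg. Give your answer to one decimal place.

Calculated osmolality = 2·Na + glucose/18 + urea
= 2·142 + 97/18 + 3.6
= 284 + 5.39 + 3.60
= 292.99 mOsm/kg ≈ 293.0 mOsm/kg
Osmolar gap = measured − calculated = 353 − 293.0 = 60.0 mOsm/kg

60.0 mOsm/kg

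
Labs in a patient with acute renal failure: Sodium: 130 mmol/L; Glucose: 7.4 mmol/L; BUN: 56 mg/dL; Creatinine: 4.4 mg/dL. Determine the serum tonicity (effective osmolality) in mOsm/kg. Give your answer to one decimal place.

267.4 mOsm/kg

Effective osmolality excludes urea (freely permeant across cell membranes):
2·Na + glucose
= 2·130 + 7.4
= 260 + 7.4
= 267.4 mOsm/kg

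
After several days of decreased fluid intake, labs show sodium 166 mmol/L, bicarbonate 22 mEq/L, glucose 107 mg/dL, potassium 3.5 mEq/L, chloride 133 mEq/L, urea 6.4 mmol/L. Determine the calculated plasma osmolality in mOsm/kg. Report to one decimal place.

Calculated osmolality = 2·Na + glucose/18 + urea
= 2·166 + 107/18 + 6.4
= 332 + 5.94 + 6.40
= 344.34 mOsm/kg

344.3 mOsm/kg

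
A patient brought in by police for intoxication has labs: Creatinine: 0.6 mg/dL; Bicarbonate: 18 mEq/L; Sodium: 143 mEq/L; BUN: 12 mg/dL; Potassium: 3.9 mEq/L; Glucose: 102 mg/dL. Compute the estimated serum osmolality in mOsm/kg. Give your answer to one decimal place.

296.0 mOsm/kg

Calculated osmolality = 2·Na + glucose/18 + BUN/2.8
= 2·143 + 102/18 + 12/2.8
= 286 + 5.67 + 4.29
= 295.96 mOsm/kg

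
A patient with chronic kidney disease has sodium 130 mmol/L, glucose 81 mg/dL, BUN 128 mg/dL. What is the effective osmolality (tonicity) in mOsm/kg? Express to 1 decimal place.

Effective osmolality excludes urea (freely permeant across cell membranes):
2·Na + glucose/18
= 2·130 + 81/18
= 260 + 4.5
= 264.5 mOsm/kg

264.5 mOsm/kg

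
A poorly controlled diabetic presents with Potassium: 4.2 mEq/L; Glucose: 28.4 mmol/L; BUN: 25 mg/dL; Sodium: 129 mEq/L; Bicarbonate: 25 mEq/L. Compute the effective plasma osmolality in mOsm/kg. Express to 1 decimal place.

286.4 mOsm/kg

Effective osmolality excludes urea (freely permeant across cell membranes):
2·Na + glucose
= 2·129 + 28.4
= 258 + 28.4
= 286.4 mOsm/kg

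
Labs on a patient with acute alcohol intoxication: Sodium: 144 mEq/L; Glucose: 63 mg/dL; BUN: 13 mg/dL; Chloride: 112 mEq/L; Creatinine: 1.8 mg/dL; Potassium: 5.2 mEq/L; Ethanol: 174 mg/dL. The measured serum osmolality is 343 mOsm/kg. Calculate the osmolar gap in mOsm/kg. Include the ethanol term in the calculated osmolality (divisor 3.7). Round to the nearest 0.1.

-0.2 mOsm/kg

Calculated osmolality = 2·Na + glucose/18 + BUN/2.8 + ethanol/3.7
= 2·144 + 63/18 + 13/2.8 + 174/3.7
= 288 + 3.50 + 4.64 + 47.03
= 343.17 mOsm/kg ≈ 343.2 mOsm/kg
Osmolar gap = measured − calculated = 343 − 343.2 = -0.2 mOsm/kg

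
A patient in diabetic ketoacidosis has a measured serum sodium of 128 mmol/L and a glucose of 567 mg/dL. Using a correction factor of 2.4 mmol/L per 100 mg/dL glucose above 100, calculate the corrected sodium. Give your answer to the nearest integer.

139 mmol/L

Corrected Na = measured Na + 2.4 · (glucose − 100)/100
= 128 + 2.4 · (567 − 100)/100
= 128 + 11.2
= 139.2 mmol/L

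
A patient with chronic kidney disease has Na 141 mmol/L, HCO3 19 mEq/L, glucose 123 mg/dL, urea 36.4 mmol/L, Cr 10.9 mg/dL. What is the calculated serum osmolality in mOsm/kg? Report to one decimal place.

325.2 mOsm/kg

Calculated osmolality = 2·Na + glucose/18 + urea
= 2·141 + 123/18 + 36.4
= 282 + 6.83 + 36.40
= 325.23 mOsm/kg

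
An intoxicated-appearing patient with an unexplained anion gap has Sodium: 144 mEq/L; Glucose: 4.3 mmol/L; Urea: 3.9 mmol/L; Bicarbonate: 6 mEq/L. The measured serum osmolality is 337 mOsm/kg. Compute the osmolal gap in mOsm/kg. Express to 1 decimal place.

40.8 mOsm/kg

Calculated osmolality = 2·Na + glucose + urea
= 2·144 + 4.3 + 3.9
= 288 + 4.30 + 3.90
= 296.2 mOsm/kg ≈ 296.2 mOsm/kg
Osmolar gap = measured − calculated = 337 − 296.2 = 40.8 mOsm/kg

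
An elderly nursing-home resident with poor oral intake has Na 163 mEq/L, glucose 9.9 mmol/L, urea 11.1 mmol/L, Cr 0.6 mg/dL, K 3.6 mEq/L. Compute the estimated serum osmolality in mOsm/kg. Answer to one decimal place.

Calculated osmolality = 2·Na + glucose + urea
= 2·163 + 9.9 + 11.1
= 326 + 9.90 + 11.10
= 347 mOsm/kg

347.0 mOsm/kg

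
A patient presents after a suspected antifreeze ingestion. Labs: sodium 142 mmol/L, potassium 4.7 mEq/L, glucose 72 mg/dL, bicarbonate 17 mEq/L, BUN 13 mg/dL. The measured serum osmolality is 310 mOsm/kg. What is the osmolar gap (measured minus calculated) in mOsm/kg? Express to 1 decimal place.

17.4 mOsm/kg

Calculated osmolality = 2·Na + glucose/18 + BUN/2.8
= 2·142 + 72/18 + 13/2.8
= 284 + 4 + 4.64
= 292.64 mOsm/kg ≈ 292.6 mOsm/kg
Osmolar gap = measured − calculated = 310 − 292.6 = 17.4 mOsm/kg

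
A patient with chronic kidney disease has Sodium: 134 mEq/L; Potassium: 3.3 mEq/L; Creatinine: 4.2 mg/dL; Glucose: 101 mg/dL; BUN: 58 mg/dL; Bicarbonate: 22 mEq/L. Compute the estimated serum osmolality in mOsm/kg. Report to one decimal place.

Calculated osmolality = 2·Na + glucose/18 + BUN/2.8
= 2·134 + 101/18 + 58/2.8
= 268 + 5.61 + 20.71
= 294.32 mOsm/kg

294.3 mOsm/kg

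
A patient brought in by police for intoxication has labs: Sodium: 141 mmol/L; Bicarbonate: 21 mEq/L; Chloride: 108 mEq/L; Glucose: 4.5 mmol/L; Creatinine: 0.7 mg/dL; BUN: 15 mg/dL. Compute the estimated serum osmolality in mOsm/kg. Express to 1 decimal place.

291.9 mOsm/kg

Calculated osmolality = 2·Na + glucose + BUN/2.8
= 2·141 + 4.5 + 15/2.8
= 282 + 4.50 + 5.36
= 291.86 mOsm/kg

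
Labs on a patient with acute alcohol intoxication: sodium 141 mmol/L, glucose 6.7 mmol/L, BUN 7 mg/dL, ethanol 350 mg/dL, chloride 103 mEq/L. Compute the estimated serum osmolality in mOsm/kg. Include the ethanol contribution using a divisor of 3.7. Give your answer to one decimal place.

Calculated osmolality = 2·Na + glucose + BUN/2.8 + ethanol/3.7
= 2·141 + 6.7 + 7/2.8 + 350/3.7
= 282 + 6.70 + 2.50 + 94.59
= 385.79 mOsm/kg

385.8 mOsm/kg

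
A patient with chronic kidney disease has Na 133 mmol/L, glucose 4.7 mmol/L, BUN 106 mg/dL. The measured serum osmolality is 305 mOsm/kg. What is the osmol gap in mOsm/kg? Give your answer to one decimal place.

Calculated osmolality = 2·Na + glucose + BUN/2.8
= 2·133 + 4.7 + 106/2.8
= 266 + 4.70 + 37.86
= 308.56 mOsm/kg ≈ 308.6 mOsm/kg
Osmolar gap = measured − calculated = 305 − 308.6 = -3.6 mOsm/kg

-3.6 mOsm/kg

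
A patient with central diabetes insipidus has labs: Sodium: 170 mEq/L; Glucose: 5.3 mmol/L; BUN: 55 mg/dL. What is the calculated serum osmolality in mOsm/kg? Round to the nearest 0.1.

Calculated osmolality = 2·Na + glucose + BUN/2.8
= 2·170 + 5.3 + 55/2.8
= 340 + 5.30 + 19.64
= 364.94 mOsm/kg

364.9 mOsm/kg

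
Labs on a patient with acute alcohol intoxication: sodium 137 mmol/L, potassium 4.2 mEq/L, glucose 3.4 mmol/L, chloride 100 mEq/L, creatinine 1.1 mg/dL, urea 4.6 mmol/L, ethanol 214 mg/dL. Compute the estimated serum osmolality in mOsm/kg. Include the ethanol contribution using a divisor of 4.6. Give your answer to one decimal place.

328.5 mOsm/kg

Calculated osmolality = 2·Na + glucose + urea + ethanol/4.6
= 2·137 + 3.4 + 4.6 + 214/4.6
= 274 + 3.40 + 4.60 + 46.52
= 328.52 mOsm/kg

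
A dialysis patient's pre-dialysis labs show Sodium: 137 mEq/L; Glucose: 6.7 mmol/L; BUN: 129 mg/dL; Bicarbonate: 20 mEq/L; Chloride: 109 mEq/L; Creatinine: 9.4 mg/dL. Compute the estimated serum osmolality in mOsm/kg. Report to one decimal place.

326.8 mOsm/kg

Calculated osmolality = 2·Na + glucose + BUN/2.8
= 2·137 + 6.7 + 129/2.8
= 274 + 6.70 + 46.07
= 326.77 mOsm/kg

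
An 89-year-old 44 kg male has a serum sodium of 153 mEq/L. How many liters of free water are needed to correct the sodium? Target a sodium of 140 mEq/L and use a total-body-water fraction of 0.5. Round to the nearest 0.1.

2.0 L

TBW = 0.5 · 44 = 22 L
Free water deficit = TBW · (Na/140 − 1)
= 22 · (153/140 − 1)
= 22 · 0.0929
= 2.04 L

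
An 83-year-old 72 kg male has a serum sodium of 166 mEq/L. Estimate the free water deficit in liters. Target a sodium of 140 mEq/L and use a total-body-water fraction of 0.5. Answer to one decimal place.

TBW = 0.5 · 72 = 36 L
Free water deficit = TBW · (Na/140 − 1)
= 36 · (166/140 − 1)
= 36 · 0.1857
= 6.69 L

6.7 L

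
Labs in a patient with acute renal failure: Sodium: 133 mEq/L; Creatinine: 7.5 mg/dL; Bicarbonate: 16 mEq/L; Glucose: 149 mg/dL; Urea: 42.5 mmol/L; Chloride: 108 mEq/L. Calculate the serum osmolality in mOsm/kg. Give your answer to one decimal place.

Calculated osmolality = 2·Na + glucose/18 + urea
= 2·133 + 149/18 + 42.5
= 266 + 8.28 + 42.50
= 316.78 mOsm/kg

316.8 mOsm/kg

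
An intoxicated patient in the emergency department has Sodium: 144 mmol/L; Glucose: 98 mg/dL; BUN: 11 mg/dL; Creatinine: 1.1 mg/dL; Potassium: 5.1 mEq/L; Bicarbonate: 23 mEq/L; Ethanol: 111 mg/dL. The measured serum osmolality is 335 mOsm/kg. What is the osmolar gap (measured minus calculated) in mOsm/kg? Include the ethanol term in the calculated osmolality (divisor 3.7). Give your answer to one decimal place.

7.6 mOsm/kg

Calculated osmolality = 2·Na + glucose/18 + BUN/2.8 + ethanol/3.7
= 2·144 + 98/18 + 11/2.8 + 111/3.7
= 288 + 5.44 + 3.93 + 30
= 327.37 mOsm/kg ≈ 327.4 mOsm/kg
Osmolar gap = measured − calculated = 335 − 327.4 = 7.6 mOsm/kg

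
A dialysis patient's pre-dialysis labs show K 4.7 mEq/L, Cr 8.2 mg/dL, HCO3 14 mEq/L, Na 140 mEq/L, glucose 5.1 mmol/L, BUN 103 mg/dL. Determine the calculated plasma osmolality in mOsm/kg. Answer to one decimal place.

Calculated osmolality = 2·Na + glucose + BUN/2.8
= 2·140 + 5.1 + 103/2.8
= 280 + 5.10 + 36.79
= 321.89 mOsm/kg

321.9 mOsm/kg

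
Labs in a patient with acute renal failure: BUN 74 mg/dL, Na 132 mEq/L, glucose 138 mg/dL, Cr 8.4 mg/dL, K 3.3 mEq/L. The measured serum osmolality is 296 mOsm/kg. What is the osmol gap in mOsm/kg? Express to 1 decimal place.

Calculated osmolality = 2·Na + glucose/18 + BUN/2.8
= 2·132 + 138/18 + 74/2.8
= 264 + 7.67 + 26.43
= 298.1 mOsm/kg ≈ 298.1 mOsm/kg
Osmolar gap = measured − calculated = 296 − 298.1 = -2.1 mOsm/kg

-2.1 mOsm/kg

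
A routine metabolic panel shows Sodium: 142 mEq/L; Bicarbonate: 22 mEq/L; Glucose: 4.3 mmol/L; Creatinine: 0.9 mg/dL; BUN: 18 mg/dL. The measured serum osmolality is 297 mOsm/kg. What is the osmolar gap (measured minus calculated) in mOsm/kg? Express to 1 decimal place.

Calculated osmolality = 2·Na + glucose + BUN/2.8
= 2·142 + 4.3 + 18/2.8
= 284 + 4.30 + 6.43
= 294.73 mOsm/kg ≈ 294.7 mOsm/kg
Osmolar gap = measured − calculated = 297 − 294.7 = 2.3 mOsm/kg

2.3 mOsm/kg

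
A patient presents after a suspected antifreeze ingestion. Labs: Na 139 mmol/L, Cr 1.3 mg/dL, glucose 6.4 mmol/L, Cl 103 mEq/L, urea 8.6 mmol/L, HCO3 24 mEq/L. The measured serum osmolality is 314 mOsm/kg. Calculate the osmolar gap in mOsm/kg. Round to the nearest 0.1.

21.0 mOsm/kg

Calculated osmolality = 2·Na + glucose + urea
= 2·139 + 6.4 + 8.6
= 278 + 6.40 + 8.60
= 293 mOsm/kg ≈ 293.0 mOsm/kg
Osmolar gap = measured − calculated = 314 − 293.0 = 21.0 mOsm/kg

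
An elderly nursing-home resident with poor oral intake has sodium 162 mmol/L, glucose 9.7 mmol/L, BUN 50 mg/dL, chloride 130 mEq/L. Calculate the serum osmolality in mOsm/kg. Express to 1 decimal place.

Calculated osmolality = 2·Na + glucose + BUN/2.8
= 2·162 + 9.7 + 50/2.8
= 324 + 9.70 + 17.86
= 351.56 mOsm/kg

351.6 mOsm/kg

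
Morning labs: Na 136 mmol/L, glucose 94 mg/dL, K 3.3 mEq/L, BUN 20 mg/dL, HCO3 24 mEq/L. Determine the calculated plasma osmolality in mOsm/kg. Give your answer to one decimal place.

Calculated osmolality = 2·Na + glucose/18 + BUN/2.8
= 2·136 + 94/18 + 20/2.8
= 272 + 5.22 + 7.14
= 284.36 mOsm/kg

284.4 mOsm/kg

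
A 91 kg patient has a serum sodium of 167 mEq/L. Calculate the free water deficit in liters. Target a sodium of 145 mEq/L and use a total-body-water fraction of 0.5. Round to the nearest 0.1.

TBW = 0.5 · 91 = 45.5 L
Free water deficit = TBW · (Na/145 − 1)
= 45.5 · (167/145 − 1)
= 45.5 · 0.1517
= 6.9 L

6.9 L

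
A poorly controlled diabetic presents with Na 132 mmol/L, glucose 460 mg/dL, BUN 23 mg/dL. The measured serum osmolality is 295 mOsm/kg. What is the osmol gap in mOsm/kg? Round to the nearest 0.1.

Calculated osmolality = 2·Na + glucose/18 + BUN/2.8
= 2·132 + 460/18 + 23/2.8
= 264 + 25.56 + 8.21
= 297.77 mOsm/kg ≈ 297.8 mOsm/kg
Osmolar gap = measured − calculated = 295 − 297.8 = -2.8 mOsm/kg

-2.8 mOsm/kg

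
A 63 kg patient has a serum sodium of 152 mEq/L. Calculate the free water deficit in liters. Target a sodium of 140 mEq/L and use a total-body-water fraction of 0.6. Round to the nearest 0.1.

TBW = 0.6 · 63 = 37.8 L
Free water deficit = TBW · (Na/140 − 1)
= 37.8 · (152/140 − 1)
= 37.8 · 0.0857
= 3.24 L

3.2 L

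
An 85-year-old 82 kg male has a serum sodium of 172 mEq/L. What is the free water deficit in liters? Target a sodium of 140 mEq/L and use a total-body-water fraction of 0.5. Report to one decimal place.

9.4 L

TBW = 0.5 · 82 = 41 L
Free water deficit = TBW · (Na/140 − 1)
= 41 · (172/140 − 1)
= 41 · 0.2286
= 9.37 L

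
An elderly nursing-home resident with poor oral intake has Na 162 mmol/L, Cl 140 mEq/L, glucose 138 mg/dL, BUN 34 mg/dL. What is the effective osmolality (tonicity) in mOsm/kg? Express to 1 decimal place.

331.7 mOsm/kg

Effective osmolality excludes urea (freely permeant across cell membranes):
2·Na + glucose/18
= 2·162 + 138/18
= 324 + 7.67
= 331.67 mOsm/kg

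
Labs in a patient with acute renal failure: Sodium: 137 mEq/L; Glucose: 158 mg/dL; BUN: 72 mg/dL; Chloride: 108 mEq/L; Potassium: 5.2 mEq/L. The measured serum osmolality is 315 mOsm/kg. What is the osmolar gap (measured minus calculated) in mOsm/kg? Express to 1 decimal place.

Calculated osmolality = 2·Na + glucose/18 + BUN/2.8
= 2·137 + 158/18 + 72/2.8
= 274 + 8.78 + 25.71
= 308.49 mOsm/kg ≈ 308.5 mOsm/kg
Osmolar gap = measured − calculated = 315 − 308.5 = 6.5 mOsm/kg

6.5 mOsm/kg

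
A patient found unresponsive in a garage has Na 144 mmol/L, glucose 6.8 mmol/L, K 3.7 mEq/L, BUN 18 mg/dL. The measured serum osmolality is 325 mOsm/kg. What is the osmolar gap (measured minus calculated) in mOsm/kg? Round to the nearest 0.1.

Calculated osmolality = 2·Na + glucose + BUN/2.8
= 2·144 + 6.8 + 18/2.8
= 288 + 6.80 + 6.43
= 301.23 mOsm/kg ≈ 301.2 mOsm/kg
Osmolar gap = measured − calculated = 325 − 301.2 = 23.8 mOsm/kg

23.8 mOsm/kg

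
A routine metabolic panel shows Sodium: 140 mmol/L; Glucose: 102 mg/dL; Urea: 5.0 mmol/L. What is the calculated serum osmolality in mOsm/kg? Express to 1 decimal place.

290.7 mOsm/kg

Calculated osmolality = 2·Na + glucose/18 + urea
= 2·140 + 102/18 + 5
= 280 + 5.67 + 5
= 290.67 mOsm/kg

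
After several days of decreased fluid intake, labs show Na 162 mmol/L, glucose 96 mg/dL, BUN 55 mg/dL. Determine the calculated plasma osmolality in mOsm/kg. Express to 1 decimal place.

349.0 mOsm/kg

Calculated osmolality = 2·Na + glucose/18 + BUN/2.8
= 2·162 + 96/18 + 55/2.8
= 324 + 5.33 + 19.64
= 348.97 mOsm/kg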